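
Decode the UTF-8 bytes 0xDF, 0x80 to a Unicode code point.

Leading byte 0xDF = 11011111 matches 110xxxxx → 2-byte sequence.
Byte 1: 0xDF = 11011111, payload 11111 (5 bits).
Byte 2: 0x80 = 10000000 (10xxxxxx ✓), payload 000000.
Concatenate: 11111000000 = 0x7C0 (11 bits → U+07C0).

U+07C0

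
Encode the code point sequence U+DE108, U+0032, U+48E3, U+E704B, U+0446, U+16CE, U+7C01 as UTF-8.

F3 9E 84 88 32 E4 A3 A3 F3 A7 81 8B D1 86 E1 9B 8E E7 B0 81

U+DE108: 4-byte form → F3 9E 84 88.
U+0032: 1-byte form → 32.
U+48E3: 3-byte form → E4 A3 A3.
U+E704B: 4-byte form → F3 A7 81 8B.
U+0446: 2-byte form → D1 86.
U+16CE: 3-byte form → E1 9B 8E.
U+7C01: 3-byte form → E7 B0 81.
Concatenated (20 bytes): F3 9E 84 88 32 E4 A3 A3 F3 A7 81 8B D1 86 E1 9B 8E E7 B0 81.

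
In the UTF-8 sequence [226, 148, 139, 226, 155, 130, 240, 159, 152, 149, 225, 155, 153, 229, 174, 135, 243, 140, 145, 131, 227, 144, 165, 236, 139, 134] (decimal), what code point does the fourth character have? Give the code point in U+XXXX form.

Offset 0: leading byte 0xE2 = 11100010 → 3-byte char #1 = E2 94 8B.
Offset 3: leading byte 0xE2 = 11100010 → 3-byte char #2 = E2 9B 82.
Offset 6: leading byte 0xF0 = 11110000 → 4-byte char #3 = F0 9F 98 95.
Offset 10: leading byte 0xE1 = 11100001 → 3-byte char #4 = E1 9B 99.
Leading byte 0xE1 = 11100001 matches 1110xxxx → 3-byte sequence.
Byte 1: 0xE1 = 11100001, payload 0001 (4 bits).
Byte 2: 0x9B = 10011011 (10xxxxxx ✓), payload 011011.
Byte 3: 0x99 = 10011001 (10xxxxxx ✓), payload 011001.
Concatenate: 0001011011011001 = 0x16D9 (16 bits → U+16D9).

U+16D9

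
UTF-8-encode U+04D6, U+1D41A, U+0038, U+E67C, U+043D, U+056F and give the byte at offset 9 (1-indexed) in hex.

0x99

1-indexed offset 9 is 0-indexed offset 8.
U+04D6 → 2-byte form D3 96 at offsets 0–1.
U+1D41A → 4-byte form F0 9D 90 9A at offsets 2–5.
U+0038 → 1-byte form 38 at offsets 6–6.
U+E67C → 3-byte form EE 99 BC at offsets 7–9.
Offset 8 falls in char 4's range; it's byte 2 of EE 99 BC = 0x99.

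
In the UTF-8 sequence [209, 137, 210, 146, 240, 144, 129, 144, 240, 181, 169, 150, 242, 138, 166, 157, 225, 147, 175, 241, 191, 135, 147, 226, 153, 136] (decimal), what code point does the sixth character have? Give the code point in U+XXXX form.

U+14EF

Offset 0: leading byte 0xD1 = 11010001 → 2-byte char #1 = D1 89.
Offset 2: leading byte 0xD2 = 11010010 → 2-byte char #2 = D2 92.
Offset 4: leading byte 0xF0 = 11110000 → 4-byte char #3 = F0 90 81 90.
Offset 8: leading byte 0xF0 = 11110000 → 4-byte char #4 = F0 B5 A9 96.
Offset 12: leading byte 0xF2 = 11110010 → 4-byte char #5 = F2 8A A6 9D.
Offset 16: leading byte 0xE1 = 11100001 → 3-byte char #6 = E1 93 AF.
Leading byte 0xE1 = 11100001 matches 1110xxxx → 3-byte sequence.
Byte 1: 0xE1 = 11100001, payload 0001 (4 bits).
Byte 2: 0x93 = 10010011 (10xxxxxx ✓), payload 010011.
Byte 3: 0xAF = 10101111 (10xxxxxx ✓), payload 101111.
Concatenate: 0001010011101111 = 0x14EF (16 bits → U+14EF).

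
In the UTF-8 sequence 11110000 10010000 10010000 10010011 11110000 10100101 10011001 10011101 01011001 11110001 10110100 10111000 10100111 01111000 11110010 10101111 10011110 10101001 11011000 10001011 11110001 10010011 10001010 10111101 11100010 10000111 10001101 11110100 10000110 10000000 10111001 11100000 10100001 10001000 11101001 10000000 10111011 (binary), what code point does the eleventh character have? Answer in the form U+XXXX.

U+0848

Offset 0: leading byte 0xF0 = 11110000 → 4-byte char #1 = F0 90 90 93.
Offset 4: leading byte 0xF0 = 11110000 → 4-byte char #2 = F0 A5 99 9D.
Offset 8: leading byte 0x59 = 01011001 → 1-byte char #3 = 59.
Offset 9: leading byte 0xF1 = 11110001 → 4-byte char #4 = F1 B4 B8 A7.
Offset 13: leading byte 0x78 = 01111000 → 1-byte char #5 = 78.
Offset 14: leading byte 0xF2 = 11110010 → 4-byte char #6 = F2 AF 9E A9.
Offset 18: leading byte 0xD8 = 11011000 → 2-byte char #7 = D8 8B.
Offset 20: leading byte 0xF1 = 11110001 → 4-byte char #8 = F1 93 8A BD.
Offset 24: leading byte 0xE2 = 11100010 → 3-byte char #9 = E2 87 8D.
Offset 27: leading byte 0xF4 = 11110100 → 4-byte char #10 = F4 86 80 B9.
Offset 31: leading byte 0xE0 = 11100000 → 3-byte char #11 = E0 A1 88.
Leading byte 0xE0 = 11100000 matches 1110xxxx → 3-byte sequence.
Byte 1: 0xE0 = 11100000, payload 0000 (4 bits).
Byte 2: 0xA1 = 10100001 (10xxxxxx ✓), payload 100001.
Byte 3: 0x88 = 10001000 (10xxxxxx ✓), payload 001000.
Concatenate: 0000100001001000 = 0x848 (16 bits → U+0848).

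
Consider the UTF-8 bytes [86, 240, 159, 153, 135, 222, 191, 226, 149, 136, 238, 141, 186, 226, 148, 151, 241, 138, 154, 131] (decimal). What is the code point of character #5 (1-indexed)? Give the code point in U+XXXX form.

U+E37A

Offset 0: leading byte 0x56 = 01010110 → 1-byte char #1 = 56.
Offset 1: leading byte 0xF0 = 11110000 → 4-byte char #2 = F0 9F 99 87.
Offset 5: leading byte 0xDE = 11011110 → 2-byte char #3 = DE BF.
Offset 7: leading byte 0xE2 = 11100010 → 3-byte char #4 = E2 95 88.
Offset 10: leading byte 0xEE = 11101110 → 3-byte char #5 = EE 8D BA.
Leading byte 0xEE = 11101110 matches 1110xxxx → 3-byte sequence.
Byte 1: 0xEE = 11101110, payload 1110 (4 bits).
Byte 2: 0x8D = 10001101 (10xxxxxx ✓), payload 001101.
Byte 3: 0xBA = 10111010 (10xxxxxx ✓), payload 111010.
Concatenate: 1110001101111010 = 0xE37A (16 bits → U+E37A).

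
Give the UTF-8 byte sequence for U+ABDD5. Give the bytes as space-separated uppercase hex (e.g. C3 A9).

F2 AB B7 95

U+ABDD5 = 0xABDD5 = 703957 decimal. In range U+10000–U+10FFFF → 4-byte form: 11110xxx 10xxxxxx 10xxxxxx 10xxxxxx.
Binary (21 bits): 010101011110111010101.
Split 3+6+6+6: 010 | 101011 | 110111 | 010101.
Byte 1: 11110010 = 0xF2.
Byte 2: 10101011 = 0xAB.
Byte 3: 10110111 = 0xB7.
Byte 4: 10010101 = 0x95.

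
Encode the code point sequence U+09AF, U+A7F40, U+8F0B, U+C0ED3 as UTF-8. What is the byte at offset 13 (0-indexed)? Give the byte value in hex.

0x93

U+09AF → 3-byte form E0 A6 AF at offsets 0–2.
U+A7F40 → 4-byte form F2 A7 BD 80 at offsets 3–6.
U+8F0B → 3-byte form E8 BC 8B at offsets 7–9.
U+C0ED3 → 4-byte form F3 80 BB 93 at offsets 10–13.
Offset 13 falls in char 4's range; it's byte 4 of F3 80 BB 93 = 0x93.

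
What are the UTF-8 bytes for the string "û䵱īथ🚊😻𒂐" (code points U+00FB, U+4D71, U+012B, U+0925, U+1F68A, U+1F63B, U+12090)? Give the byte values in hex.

U+00FB: 2-byte form → C3 BB.
U+4D71: 3-byte form → E4 B5 B1.
U+012B: 2-byte form → C4 AB.
U+0925: 3-byte form → E0 A4 A5.
U+1F68A: 4-byte form → F0 9F 9A 8A.
U+1F63B: 4-byte form → F0 9F 98 BB.
U+12090: 4-byte form → F0 92 82 90.
Concatenated (22 bytes): C3 BB E4 B5 B1 C4 AB E0 A4 A5 F0 9F 9A 8A F0 9F 98 BB F0 92 82 90.

C3 BB E4 B5 B1 C4 AB E0 A4 A5 F0 9F 9A 8A F0 9F 98 BB F0 92 82 90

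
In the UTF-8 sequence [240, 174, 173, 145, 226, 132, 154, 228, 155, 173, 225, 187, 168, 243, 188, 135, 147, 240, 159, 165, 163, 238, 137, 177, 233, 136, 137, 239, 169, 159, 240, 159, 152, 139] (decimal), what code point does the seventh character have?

Offset 0: leading byte 0xF0 = 11110000 → 4-byte char #1 = F0 AE AD 91.
Offset 4: leading byte 0xE2 = 11100010 → 3-byte char #2 = E2 84 9A.
Offset 7: leading byte 0xE4 = 11100100 → 3-byte char #3 = E4 9B AD.
Offset 10: leading byte 0xE1 = 11100001 → 3-byte char #4 = E1 BB A8.
Offset 13: leading byte 0xF3 = 11110011 → 4-byte char #5 = F3 BC 87 93.
Offset 17: leading byte 0xF0 = 11110000 → 4-byte char #6 = F0 9F A5 A3.
Offset 21: leading byte 0xEE = 11101110 → 3-byte char #7 = EE 89 B1.
Leading byte 0xEE = 11101110 matches 1110xxxx → 3-byte sequence.
Byte 1: 0xEE = 11101110, payload 1110 (4 bits).
Byte 2: 0x89 = 10001001 (10xxxxxx ✓), payload 001001.
Byte 3: 0xB1 = 10110001 (10xxxxxx ✓), payload 110001.
Concatenate: 1110001001110001 = 0xE271 (16 bits → U+E271).

U+E271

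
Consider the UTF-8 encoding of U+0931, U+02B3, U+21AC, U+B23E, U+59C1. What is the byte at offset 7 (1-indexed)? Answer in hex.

1-indexed offset 7 is 0-indexed offset 6.
U+0931 → 3-byte form E0 A4 B1 at offsets 0–2.
U+02B3 → 2-byte form CA B3 at offsets 3–4.
U+21AC → 3-byte form E2 86 AC at offsets 5–7.
Offset 6 falls in char 3's range; it's byte 2 of E2 86 AC = 0x86.

0x86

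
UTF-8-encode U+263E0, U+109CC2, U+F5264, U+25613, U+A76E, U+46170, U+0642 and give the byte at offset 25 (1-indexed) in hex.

0x82

1-indexed offset 25 is 0-indexed offset 24.
U+263E0 → 4-byte form F0 A6 8F A0 at offsets 0–3.
U+109CC2 → 4-byte form F4 89 B3 82 at offsets 4–7.
U+F5264 → 4-byte form F3 B5 89 A4 at offsets 8–11.
U+25613 → 4-byte form F0 A5 98 93 at offsets 12–15.
U+A76E → 3-byte form EA 9D AE at offsets 16–18.
U+46170 → 4-byte form F1 86 85 B0 at offsets 19–22.
U+0642 → 2-byte form D9 82 at offsets 23–24.
Offset 24 falls in char 7's range; it's byte 2 of D9 82 = 0x82.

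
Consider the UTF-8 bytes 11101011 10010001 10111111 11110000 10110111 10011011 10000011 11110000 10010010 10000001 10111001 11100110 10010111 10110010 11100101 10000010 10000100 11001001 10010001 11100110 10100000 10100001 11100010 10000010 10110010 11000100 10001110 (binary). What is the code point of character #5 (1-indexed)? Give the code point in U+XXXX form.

U+5084

Offset 0: leading byte 0xEB = 11101011 → 3-byte char #1 = EB 91 BF.
Offset 3: leading byte 0xF0 = 11110000 → 4-byte char #2 = F0 B7 9B 83.
Offset 7: leading byte 0xF0 = 11110000 → 4-byte char #3 = F0 92 81 B9.
Offset 11: leading byte 0xE6 = 11100110 → 3-byte char #4 = E6 97 B2.
Offset 14: leading byte 0xE5 = 11100101 → 3-byte char #5 = E5 82 84.
Leading byte 0xE5 = 11100101 matches 1110xxxx → 3-byte sequence.
Byte 1: 0xE5 = 11100101, payload 0101 (4 bits).
Byte 2: 0x82 = 10000010 (10xxxxxx ✓), payload 000010.
Byte 3: 0x84 = 10000100 (10xxxxxx ✓), payload 000100.
Concatenate: 0101000010000100 = 0x5084 (16 bits → U+5084).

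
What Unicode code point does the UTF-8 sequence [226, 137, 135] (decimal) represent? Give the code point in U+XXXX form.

U+2247

Leading byte 0xE2 = 11100010 matches 1110xxxx → 3-byte sequence.
Byte 1: 0xE2 = 11100010, payload 0010 (4 bits).
Byte 2: 0x89 = 10001001 (10xxxxxx ✓), payload 001001.
Byte 3: 0x87 = 10000111 (10xxxxxx ✓), payload 000111.
Concatenate: 0010001001000111 = 0x2247 (16 bits → U+2247).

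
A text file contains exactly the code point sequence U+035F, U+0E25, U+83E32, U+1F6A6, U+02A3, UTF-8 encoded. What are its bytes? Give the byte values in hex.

U+035F: 2-byte form → CD 9F.
U+0E25: 3-byte form → E0 B8 A5.
U+83E32: 4-byte form → F2 83 B8 B2.
U+1F6A6: 4-byte form → F0 9F 9A A6.
U+02A3: 2-byte form → CA A3.
Concatenated (15 bytes): CD 9F E0 B8 A5 F2 83 B8 B2 F0 9F 9A A6 CA A3.

CD 9F E0 B8 A5 F2 83 B8 B2 F0 9F 9A A6 CA A3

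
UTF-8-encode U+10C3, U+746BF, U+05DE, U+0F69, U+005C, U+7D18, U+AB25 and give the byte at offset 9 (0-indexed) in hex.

0xE0

U+10C3 → 3-byte form E1 83 83 at offsets 0–2.
U+746BF → 4-byte form F1 B4 9A BF at offsets 3–6.
U+05DE → 2-byte form D7 9E at offsets 7–8.
U+0F69 → 3-byte form E0 BD A9 at offsets 9–11.
Offset 9 falls in char 4's range; it's byte 1 of E0 BD A9 = 0xE0.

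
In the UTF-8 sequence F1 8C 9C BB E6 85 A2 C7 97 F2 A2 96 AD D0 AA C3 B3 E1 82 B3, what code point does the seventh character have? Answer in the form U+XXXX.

U+10B3

Offset 0: leading byte 0xF1 = 11110001 → 4-byte char #1 = F1 8C 9C BB.
Offset 4: leading byte 0xE6 = 11100110 → 3-byte char #2 = E6 85 A2.
Offset 7: leading byte 0xC7 = 11000111 → 2-byte char #3 = C7 97.
Offset 9: leading byte 0xF2 = 11110010 → 4-byte char #4 = F2 A2 96 AD.
Offset 13: leading byte 0xD0 = 11010000 → 2-byte char #5 = D0 AA.
Offset 15: leading byte 0xC3 = 11000011 → 2-byte char #6 = C3 B3.
Offset 17: leading byte 0xE1 = 11100001 → 3-byte char #7 = E1 82 B3.
Leading byte 0xE1 = 11100001 matches 1110xxxx → 3-byte sequence.
Byte 1: 0xE1 = 11100001, payload 0001 (4 bits).
Byte 2: 0x82 = 10000010 (10xxxxxx ✓), payload 000010.
Byte 3: 0xB3 = 10110011 (10xxxxxx ✓), payload 110011.
Concatenate: 0001000010110011 = 0x10B3 (16 bits → U+10B3).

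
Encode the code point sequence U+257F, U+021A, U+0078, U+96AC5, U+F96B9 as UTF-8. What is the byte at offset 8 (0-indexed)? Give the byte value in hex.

U+257F → 3-byte form E2 95 BF at offsets 0–2.
U+021A → 2-byte form C8 9A at offsets 3–4.
U+0078 → 1-byte form 78 at offsets 5–5.
U+96AC5 → 4-byte form F2 96 AB 85 at offsets 6–9.
Offset 8 falls in char 4's range; it's byte 3 of F2 96 AB 85 = 0xAB.

0xAB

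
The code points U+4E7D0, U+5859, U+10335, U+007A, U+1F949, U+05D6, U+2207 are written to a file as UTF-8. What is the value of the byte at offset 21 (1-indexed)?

0x87

1-indexed offset 21 is 0-indexed offset 20.
U+4E7D0 → 4-byte form F1 8E 9F 90 at offsets 0–3.
U+5859 → 3-byte form E5 A1 99 at offsets 4–6.
U+10335 → 4-byte form F0 90 8C B5 at offsets 7–10.
U+007A → 1-byte form 7A at offsets 11–11.
U+1F949 → 4-byte form F0 9F A5 89 at offsets 12–15.
U+05D6 → 2-byte form D7 96 at offsets 16–17.
U+2207 → 3-byte form E2 88 87 at offsets 18–20.
Offset 20 falls in char 7's range; it's byte 3 of E2 88 87 = 0x87.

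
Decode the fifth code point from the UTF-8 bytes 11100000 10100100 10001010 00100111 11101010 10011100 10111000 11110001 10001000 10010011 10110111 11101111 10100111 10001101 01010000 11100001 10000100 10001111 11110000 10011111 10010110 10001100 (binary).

Offset 0: leading byte 0xE0 = 11100000 → 3-byte char #1 = E0 A4 8A.
Offset 3: leading byte 0x27 = 00100111 → 1-byte char #2 = 27.
Offset 4: leading byte 0xEA = 11101010 → 3-byte char #3 = EA 9C B8.
Offset 7: leading byte 0xF1 = 11110001 → 4-byte char #4 = F1 88 93 B7.
Offset 11: leading byte 0xEF = 11101111 → 3-byte char #5 = EF A7 8D.
Leading byte 0xEF = 11101111 matches 1110xxxx → 3-byte sequence.
Byte 1: 0xEF = 11101111, payload 1111 (4 bits).
Byte 2: 0xA7 = 10100111 (10xxxxxx ✓), payload 100111.
Byte 3: 0x8D = 10001101 (10xxxxxx ✓), payload 001101.
Concatenate: 1111100111001101 = 0xF9CD (16 bits → U+F9CD).

U+F9CD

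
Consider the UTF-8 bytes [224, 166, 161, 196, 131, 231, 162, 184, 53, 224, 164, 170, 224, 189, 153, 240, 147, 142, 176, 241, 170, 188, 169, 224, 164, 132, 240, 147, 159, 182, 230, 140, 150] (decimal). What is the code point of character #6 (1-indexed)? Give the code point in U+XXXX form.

U+0F59

Offset 0: leading byte 0xE0 = 11100000 → 3-byte char #1 = E0 A6 A1.
Offset 3: leading byte 0xC4 = 11000100 → 2-byte char #2 = C4 83.
Offset 5: leading byte 0xE7 = 11100111 → 3-byte char #3 = E7 A2 B8.
Offset 8: leading byte 0x35 = 00110101 → 1-byte char #4 = 35.
Offset 9: leading byte 0xE0 = 11100000 → 3-byte char #5 = E0 A4 AA.
Offset 12: leading byte 0xE0 = 11100000 → 3-byte char #6 = E0 BD 99.
Leading byte 0xE0 = 11100000 matches 1110xxxx → 3-byte sequence.
Byte 1: 0xE0 = 11100000, payload 0000 (4 bits).
Byte 2: 0xBD = 10111101 (10xxxxxx ✓), payload 111101.
Byte 3: 0x99 = 10011001 (10xxxxxx ✓), payload 011001.
Concatenate: 0000111101011001 = 0xF59 (16 bits → U+0F59).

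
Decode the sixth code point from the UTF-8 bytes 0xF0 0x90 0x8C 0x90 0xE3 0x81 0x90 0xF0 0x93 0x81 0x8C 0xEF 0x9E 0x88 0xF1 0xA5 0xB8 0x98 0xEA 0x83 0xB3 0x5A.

Offset 0: leading byte 0xF0 = 11110000 → 4-byte char #1 = F0 90 8C 90.
Offset 4: leading byte 0xE3 = 11100011 → 3-byte char #2 = E3 81 90.
Offset 7: leading byte 0xF0 = 11110000 → 4-byte char #3 = F0 93 81 8C.
Offset 11: leading byte 0xEF = 11101111 → 3-byte char #4 = EF 9E 88.
Offset 14: leading byte 0xF1 = 11110001 → 4-byte char #5 = F1 A5 B8 98.
Offset 18: leading byte 0xEA = 11101010 → 3-byte char #6 = EA 83 B3.
Leading byte 0xEA = 11101010 matches 1110xxxx → 3-byte sequence.
Byte 1: 0xEA = 11101010, payload 1010 (4 bits).
Byte 2: 0x83 = 10000011 (10xxxxxx ✓), payload 000011.
Byte 3: 0xB3 = 10110011 (10xxxxxx ✓), payload 110011.
Concatenate: 1010000011110011 = 0xA0F3 (16 bits → U+A0F3).

U+A0F3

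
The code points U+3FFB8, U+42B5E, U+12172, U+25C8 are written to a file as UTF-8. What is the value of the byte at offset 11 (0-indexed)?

U+3FFB8 → 4-byte form F0 BF BE B8 at offsets 0–3.
U+42B5E → 4-byte form F1 82 AD 9E at offsets 4–7.
U+12172 → 4-byte form F0 92 85 B2 at offsets 8–11.
Offset 11 falls in char 3's range; it's byte 4 of F0 92 85 B2 = 0xB2.

0xB2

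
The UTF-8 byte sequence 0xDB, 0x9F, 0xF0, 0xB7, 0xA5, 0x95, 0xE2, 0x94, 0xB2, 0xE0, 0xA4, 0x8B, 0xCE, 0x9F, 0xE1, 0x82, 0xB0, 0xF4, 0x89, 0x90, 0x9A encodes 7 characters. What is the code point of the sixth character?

Offset 0: leading byte 0xDB = 11011011 → 2-byte char #1 = DB 9F.
Offset 2: leading byte 0xF0 = 11110000 → 4-byte char #2 = F0 B7 A5 95.
Offset 6: leading byte 0xE2 = 11100010 → 3-byte char #3 = E2 94 B2.
Offset 9: leading byte 0xE0 = 11100000 → 3-byte char #4 = E0 A4 8B.
Offset 12: leading byte 0xCE = 11001110 → 2-byte char #5 = CE 9F.
Offset 14: leading byte 0xE1 = 11100001 → 3-byte char #6 = E1 82 B0.
Leading byte 0xE1 = 11100001 matches 1110xxxx → 3-byte sequence.
Byte 1: 0xE1 = 11100001, payload 0001 (4 bits).
Byte 2: 0x82 = 10000010 (10xxxxxx ✓), payload 000010.
Byte 3: 0xB0 = 10110000 (10xxxxxx ✓), payload 110000.
Concatenate: 0001000010110000 = 0x10B0 (16 bits → U+10B0).

U+10B0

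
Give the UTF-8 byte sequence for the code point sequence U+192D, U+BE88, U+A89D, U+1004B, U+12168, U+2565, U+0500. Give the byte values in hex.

U+192D: 3-byte form → E1 A4 AD.
U+BE88: 3-byte form → EB BA 88.
U+A89D: 3-byte form → EA A2 9D.
U+1004B: 4-byte form → F0 90 81 8B.
U+12168: 4-byte form → F0 92 85 A8.
U+2565: 3-byte form → E2 95 A5.
U+0500: 2-byte form → D4 80.
Concatenated (22 bytes): E1 A4 AD EB BA 88 EA A2 9D F0 90 81 8B F0 92 85 A8 E2 95 A5 D4 80.

E1 A4 AD EB BA 88 EA A2 9D F0 90 81 8B F0 92 85 A8 E2 95 A5 D4 80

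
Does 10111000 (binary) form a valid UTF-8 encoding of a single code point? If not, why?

Byte 0xB8 = 10111000 has the form 10xxxxxx — a continuation byte — but there is no preceding leading byte.

invalid (continuation byte with no leading byte)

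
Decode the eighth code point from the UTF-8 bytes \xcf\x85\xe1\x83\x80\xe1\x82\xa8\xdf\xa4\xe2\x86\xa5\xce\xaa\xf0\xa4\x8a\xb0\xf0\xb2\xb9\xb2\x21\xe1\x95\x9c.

Offset 0: leading byte 0xCF = 11001111 → 2-byte char #1 = CF 85.
Offset 2: leading byte 0xE1 = 11100001 → 3-byte char #2 = E1 83 80.
Offset 5: leading byte 0xE1 = 11100001 → 3-byte char #3 = E1 82 A8.
Offset 8: leading byte 0xDF = 11011111 → 2-byte char #4 = DF A4.
Offset 10: leading byte 0xE2 = 11100010 → 3-byte char #5 = E2 86 A5.
Offset 13: leading byte 0xCE = 11001110 → 2-byte char #6 = CE AA.
Offset 15: leading byte 0xF0 = 11110000 → 4-byte char #7 = F0 A4 8A B0.
Offset 19: leading byte 0xF0 = 11110000 → 4-byte char #8 = F0 B2 B9 B2.
Leading byte 0xF0 = 11110000 matches 11110xxx → 4-byte sequence.
Byte 1: 0xF0 = 11110000, payload 000 (3 bits).
Byte 2: 0xB2 = 10110010 (10xxxxxx ✓), payload 110010.
Byte 3: 0xB9 = 10111001 (10xxxxxx ✓), payload 111001.
Byte 4: 0xB2 = 10110010 (10xxxxxx ✓), payload 110010.
Concatenate: 000110010111001110010 = 0x32E72 (21 bits → U+32E72).

U+32E72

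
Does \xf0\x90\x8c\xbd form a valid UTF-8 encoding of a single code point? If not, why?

Leading byte 0xF0 = 11110000 → 4-byte form.
Continuation bytes 0x90=10010000, 0x8C=10001100, 0xBD=10111101 all match 10xxxxxx.
Decoded value 0x1033D is ≥ 0x10000 (shortest form) and not a surrogate.

valid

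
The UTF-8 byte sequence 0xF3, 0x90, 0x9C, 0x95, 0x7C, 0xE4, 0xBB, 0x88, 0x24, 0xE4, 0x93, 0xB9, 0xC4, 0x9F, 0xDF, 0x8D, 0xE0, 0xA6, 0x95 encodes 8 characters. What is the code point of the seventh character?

Offset 0: leading byte 0xF3 = 11110011 → 4-byte char #1 = F3 90 9C 95.
Offset 4: leading byte 0x7C = 01111100 → 1-byte char #2 = 7C.
Offset 5: leading byte 0xE4 = 11100100 → 3-byte char #3 = E4 BB 88.
Offset 8: leading byte 0x24 = 00100100 → 1-byte char #4 = 24.
Offset 9: leading byte 0xE4 = 11100100 → 3-byte char #5 = E4 93 B9.
Offset 12: leading byte 0xC4 = 11000100 → 2-byte char #6 = C4 9F.
Offset 14: leading byte 0xDF = 11011111 → 2-byte char #7 = DF 8D.
Leading byte 0xDF = 11011111 matches 110xxxxx → 2-byte sequence.
Byte 1: 0xDF = 11011111, payload 11111 (5 bits).
Byte 2: 0x8D = 10001101 (10xxxxxx ✓), payload 001101.
Concatenate: 11111001101 = 0x7CD (11 bits → U+07CD).

U+07CD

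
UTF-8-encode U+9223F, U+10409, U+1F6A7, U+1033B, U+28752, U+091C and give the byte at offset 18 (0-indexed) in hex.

U+9223F → 4-byte form F2 92 88 BF at offsets 0–3.
U+10409 → 4-byte form F0 90 90 89 at offsets 4–7.
U+1F6A7 → 4-byte form F0 9F 9A A7 at offsets 8–11.
U+1033B → 4-byte form F0 90 8C BB at offsets 12–15.
U+28752 → 4-byte form F0 A8 9D 92 at offsets 16–19.
Offset 18 falls in char 5's range; it's byte 3 of F0 A8 9D 92 = 0x9D.

0x9D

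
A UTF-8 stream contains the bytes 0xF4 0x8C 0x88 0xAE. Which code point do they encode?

U+10C22E

Leading byte 0xF4 = 11110100 matches 11110xxx → 4-byte sequence.
Byte 1: 0xF4 = 11110100, payload 100 (3 bits).
Byte 2: 0x8C = 10001100 (10xxxxxx ✓), payload 001100.
Byte 3: 0x88 = 10001000 (10xxxxxx ✓), payload 001000.
Byte 4: 0xAE = 10101110 (10xxxxxx ✓), payload 101110.
Concatenate: 100001100001000101110 = 0x10C22E (21 bits → U+10C22E).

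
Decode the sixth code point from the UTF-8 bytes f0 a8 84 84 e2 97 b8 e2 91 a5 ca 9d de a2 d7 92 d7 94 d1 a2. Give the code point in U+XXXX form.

U+05D2

Offset 0: leading byte 0xF0 = 11110000 → 4-byte char #1 = F0 A8 84 84.
Offset 4: leading byte 0xE2 = 11100010 → 3-byte char #2 = E2 97 B8.
Offset 7: leading byte 0xE2 = 11100010 → 3-byte char #3 = E2 91 A5.
Offset 10: leading byte 0xCA = 11001010 → 2-byte char #4 = CA 9D.
Offset 12: leading byte 0xDE = 11011110 → 2-byte char #5 = DE A2.
Offset 14: leading byte 0xD7 = 11010111 → 2-byte char #6 = D7 92.
Leading byte 0xD7 = 11010111 matches 110xxxxx → 2-byte sequence.
Byte 1: 0xD7 = 11010111, payload 10111 (5 bits).
Byte 2: 0x92 = 10010010 (10xxxxxx ✓), payload 010010.
Concatenate: 10111010010 = 0x5D2 (11 bits → U+05D2).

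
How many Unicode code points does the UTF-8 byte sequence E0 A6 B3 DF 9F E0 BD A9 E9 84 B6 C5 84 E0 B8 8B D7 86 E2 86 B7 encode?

8

Byte at offset 0: 0xE0 = 11100000 → 3-byte char (#1). Advance 3.
Byte at offset 3: 0xDF = 11011111 → 2-byte char (#2). Advance 2.
Byte at offset 5: 0xE0 = 11100000 → 3-byte char (#3). Advance 3.
Byte at offset 8: 0xE9 = 11101001 → 3-byte char (#4). Advance 3.
Byte at offset 11: 0xC5 = 11000101 → 2-byte char (#5). Advance 2.
Byte at offset 13: 0xE0 = 11100000 → 3-byte char (#6). Advance 3.
Byte at offset 16: 0xD7 = 11010111 → 2-byte char (#7). Advance 2.
Byte at offset 18: 0xE2 = 11100010 → 3-byte char (#8). Advance 3.
Reached end at offset 21 after 8 code points.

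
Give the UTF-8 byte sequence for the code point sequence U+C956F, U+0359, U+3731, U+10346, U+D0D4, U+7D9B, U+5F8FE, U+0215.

F3 89 95 AF CD 99 E3 9C B1 F0 90 8D 86 ED 83 94 E7 B6 9B F1 9F A3 BE C8 95

U+C956F: 4-byte form → F3 89 95 AF.
U+0359: 2-byte form → CD 99.
U+3731: 3-byte form → E3 9C B1.
U+10346: 4-byte form → F0 90 8D 86.
U+D0D4: 3-byte form → ED 83 94.
U+7D9B: 3-byte form → E7 B6 9B.
U+5F8FE: 4-byte form → F1 9F A3 BE.
U+0215: 2-byte form → C8 95.
Concatenated (25 bytes): F3 89 95 AF CD 99 E3 9C B1 F0 90 8D 86 ED 83 94 E7 B6 9B F1 9F A3 BE C8 95.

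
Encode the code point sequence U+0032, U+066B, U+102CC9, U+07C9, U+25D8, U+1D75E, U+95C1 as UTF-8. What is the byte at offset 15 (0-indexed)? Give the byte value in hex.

U+0032 → 1-byte form 32 at offsets 0–0.
U+066B → 2-byte form D9 AB at offsets 1–2.
U+102CC9 → 4-byte form F4 82 B3 89 at offsets 3–6.
U+07C9 → 2-byte form DF 89 at offsets 7–8.
U+25D8 → 3-byte form E2 97 98 at offsets 9–11.
U+1D75E → 4-byte form F0 9D 9D 9E at offsets 12–15.
Offset 15 falls in char 6's range; it's byte 4 of F0 9D 9D 9E = 0x9E.

0x9E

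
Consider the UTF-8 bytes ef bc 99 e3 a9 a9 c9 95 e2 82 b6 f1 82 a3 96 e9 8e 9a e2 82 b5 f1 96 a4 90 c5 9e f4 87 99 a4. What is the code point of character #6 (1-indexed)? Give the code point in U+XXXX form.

U+939A

Offset 0: leading byte 0xEF = 11101111 → 3-byte char #1 = EF BC 99.
Offset 3: leading byte 0xE3 = 11100011 → 3-byte char #2 = E3 A9 A9.
Offset 6: leading byte 0xC9 = 11001001 → 2-byte char #3 = C9 95.
Offset 8: leading byte 0xE2 = 11100010 → 3-byte char #4 = E2 82 B6.
Offset 11: leading byte 0xF1 = 11110001 → 4-byte char #5 = F1 82 A3 96.
Offset 15: leading byte 0xE9 = 11101001 → 3-byte char #6 = E9 8E 9A.
Leading byte 0xE9 = 11101001 matches 1110xxxx → 3-byte sequence.
Byte 1: 0xE9 = 11101001, payload 1001 (4 bits).
Byte 2: 0x8E = 10001110 (10xxxxxx ✓), payload 001110.
Byte 3: 0x9A = 10011010 (10xxxxxx ✓), payload 011010.
Concatenate: 1001001110011010 = 0x939A (16 bits → U+939A).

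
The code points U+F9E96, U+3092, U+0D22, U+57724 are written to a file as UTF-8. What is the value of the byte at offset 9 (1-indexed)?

1-indexed offset 9 is 0-indexed offset 8.
U+F9E96 → 4-byte form F3 B9 BA 96 at offsets 0–3.
U+3092 → 3-byte form E3 82 92 at offsets 4–6.
U+0D22 → 3-byte form E0 B4 A2 at offsets 7–9.
Offset 8 falls in char 3's range; it's byte 2 of E0 B4 A2 = 0xB4.

0xB4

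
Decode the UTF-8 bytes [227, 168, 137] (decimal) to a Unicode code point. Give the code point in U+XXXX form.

Leading byte 0xE3 = 11100011 matches 1110xxxx → 3-byte sequence.
Byte 1: 0xE3 = 11100011, payload 0011 (4 bits).
Byte 2: 0xA8 = 10101000 (10xxxxxx ✓), payload 101000.
Byte 3: 0x89 = 10001001 (10xxxxxx ✓), payload 001001.
Concatenate: 0011101000001001 = 0x3A09 (16 bits → U+3A09).

U+3A09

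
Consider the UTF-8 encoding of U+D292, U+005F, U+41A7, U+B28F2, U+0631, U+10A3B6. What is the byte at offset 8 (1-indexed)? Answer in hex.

1-indexed offset 8 is 0-indexed offset 7.
U+D292 → 3-byte form ED 8A 92 at offsets 0–2.
U+005F → 1-byte form 5F at offsets 3–3.
U+41A7 → 3-byte form E4 86 A7 at offsets 4–6.
U+B28F2 → 4-byte form F2 B2 A3 B2 at offsets 7–10.
Offset 7 falls in char 4's range; it's byte 1 of F2 B2 A3 B2 = 0xF2.

0xF2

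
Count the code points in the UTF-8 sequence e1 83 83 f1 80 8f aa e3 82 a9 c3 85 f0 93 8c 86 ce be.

Byte at offset 0: 0xE1 = 11100001 → 3-byte char (#1). Advance 3.
Byte at offset 3: 0xF1 = 11110001 → 4-byte char (#2). Advance 4.
Byte at offset 7: 0xE3 = 11100011 → 3-byte char (#3). Advance 3.
Byte at offset 10: 0xC3 = 11000011 → 2-byte char (#4). Advance 2.
Byte at offset 12: 0xF0 = 11110000 → 4-byte char (#5). Advance 4.
Byte at offset 16: 0xCE = 11001110 → 2-byte char (#6). Advance 2.
Reached end at offset 18 after 6 code points.

6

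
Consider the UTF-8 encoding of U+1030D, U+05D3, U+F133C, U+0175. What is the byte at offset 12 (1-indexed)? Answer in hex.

0xB5

1-indexed offset 12 is 0-indexed offset 11.
U+1030D → 4-byte form F0 90 8C 8D at offsets 0–3.
U+05D3 → 2-byte form D7 93 at offsets 4–5.
U+F133C → 4-byte form F3 B1 8C BC at offsets 6–9.
U+0175 → 2-byte form C5 B5 at offsets 10–11.
Offset 11 falls in char 4's range; it's byte 2 of C5 B5 = 0xB5.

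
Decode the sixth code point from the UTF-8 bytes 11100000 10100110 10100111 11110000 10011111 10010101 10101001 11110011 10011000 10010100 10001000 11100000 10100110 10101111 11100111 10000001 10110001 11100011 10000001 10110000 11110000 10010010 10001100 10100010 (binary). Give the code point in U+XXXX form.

U+3070

Offset 0: leading byte 0xE0 = 11100000 → 3-byte char #1 = E0 A6 A7.
Offset 3: leading byte 0xF0 = 11110000 → 4-byte char #2 = F0 9F 95 A9.
Offset 7: leading byte 0xF3 = 11110011 → 4-byte char #3 = F3 98 94 88.
Offset 11: leading byte 0xE0 = 11100000 → 3-byte char #4 = E0 A6 AF.
Offset 14: leading byte 0xE7 = 11100111 → 3-byte char #5 = E7 81 B1.
Offset 17: leading byte 0xE3 = 11100011 → 3-byte char #6 = E3 81 B0.
Leading byte 0xE3 = 11100011 matches 1110xxxx → 3-byte sequence.
Byte 1: 0xE3 = 11100011, payload 0011 (4 bits).
Byte 2: 0x81 = 10000001 (10xxxxxx ✓), payload 000001.
Byte 3: 0xB0 = 10110000 (10xxxxxx ✓), payload 110000.
Concatenate: 0011000001110000 = 0x3070 (16 bits → U+3070).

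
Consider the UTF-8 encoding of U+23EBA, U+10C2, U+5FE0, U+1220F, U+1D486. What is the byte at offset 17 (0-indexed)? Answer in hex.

U+23EBA → 4-byte form F0 A3 BA BA at offsets 0–3.
U+10C2 → 3-byte form E1 83 82 at offsets 4–6.
U+5FE0 → 3-byte form E5 BF A0 at offsets 7–9.
U+1220F → 4-byte form F0 92 88 8F at offsets 10–13.
U+1D486 → 4-byte form F0 9D 92 86 at offsets 14–17.
Offset 17 falls in char 5's range; it's byte 4 of F0 9D 92 86 = 0x86.

0x86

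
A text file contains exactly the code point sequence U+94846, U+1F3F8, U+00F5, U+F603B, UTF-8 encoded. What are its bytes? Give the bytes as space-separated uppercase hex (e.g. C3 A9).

U+94846: 4-byte form → F2 94 A1 86.
U+1F3F8: 4-byte form → F0 9F 8F B8.
U+00F5: 2-byte form → C3 B5.
U+F603B: 4-byte form → F3 B6 80 BB.
Concatenated (14 bytes): F2 94 A1 86 F0 9F 8F B8 C3 B5 F3 B6 80 BB.

F2 94 A1 86 F0 9F 8F B8 C3 B5 F3 B6 80 BB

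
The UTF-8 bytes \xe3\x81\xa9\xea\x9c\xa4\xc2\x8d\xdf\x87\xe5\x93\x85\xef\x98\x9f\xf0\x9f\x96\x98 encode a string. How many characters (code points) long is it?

Byte at offset 0: 0xE3 = 11100011 → 3-byte char (#1). Advance 3.
Byte at offset 3: 0xEA = 11101010 → 3-byte char (#2). Advance 3.
Byte at offset 6: 0xC2 = 11000010 → 2-byte char (#3). Advance 2.
Byte at offset 8: 0xDF = 11011111 → 2-byte char (#4). Advance 2.
Byte at offset 10: 0xE5 = 11100101 → 3-byte char (#5). Advance 3.
Byte at offset 13: 0xEF = 11101111 → 3-byte char (#6). Advance 3.
Byte at offset 16: 0xF0 = 11110000 → 4-byte char (#7). Advance 4.
Reached end at offset 20 after 7 code points.

7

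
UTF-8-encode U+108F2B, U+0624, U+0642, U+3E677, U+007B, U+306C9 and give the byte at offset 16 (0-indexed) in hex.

U+108F2B → 4-byte form F4 88 BC AB at offsets 0–3.
U+0624 → 2-byte form D8 A4 at offsets 4–5.
U+0642 → 2-byte form D9 82 at offsets 6–7.
U+3E677 → 4-byte form F0 BE 99 B7 at offsets 8–11.
U+007B → 1-byte form 7B at offsets 12–12.
U+306C9 → 4-byte form F0 B0 9B 89 at offsets 13–16.
Offset 16 falls in char 6's range; it's byte 4 of F0 B0 9B 89 = 0x89.

0x89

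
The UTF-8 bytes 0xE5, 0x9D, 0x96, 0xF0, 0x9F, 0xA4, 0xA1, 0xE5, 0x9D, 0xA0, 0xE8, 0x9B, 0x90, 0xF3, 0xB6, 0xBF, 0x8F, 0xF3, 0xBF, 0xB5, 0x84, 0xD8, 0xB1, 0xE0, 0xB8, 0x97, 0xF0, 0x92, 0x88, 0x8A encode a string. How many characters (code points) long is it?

9

Byte at offset 0: 0xE5 = 11100101 → 3-byte char (#1). Advance 3.
Byte at offset 3: 0xF0 = 11110000 → 4-byte char (#2). Advance 4.
Byte at offset 7: 0xE5 = 11100101 → 3-byte char (#3). Advance 3.
Byte at offset 10: 0xE8 = 11101000 → 3-byte char (#4). Advance 3.
Byte at offset 13: 0xF3 = 11110011 → 4-byte char (#5). Advance 4.
Byte at offset 17: 0xF3 = 11110011 → 4-byte char (#6). Advance 4.
Byte at offset 21: 0xD8 = 11011000 → 2-byte char (#7). Advance 2.
Byte at offset 23: 0xE0 = 11100000 → 3-byte char (#8). Advance 3.
Byte at offset 26: 0xF0 = 11110000 → 4-byte char (#9). Advance 4.
Reached end at offset 30 after 9 code points.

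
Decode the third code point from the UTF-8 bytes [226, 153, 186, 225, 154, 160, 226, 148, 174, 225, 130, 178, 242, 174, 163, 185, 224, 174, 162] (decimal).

Offset 0: leading byte 0xE2 = 11100010 → 3-byte char #1 = E2 99 BA.
Offset 3: leading byte 0xE1 = 11100001 → 3-byte char #2 = E1 9A A0.
Offset 6: leading byte 0xE2 = 11100010 → 3-byte char #3 = E2 94 AE.
Leading byte 0xE2 = 11100010 matches 1110xxxx → 3-byte sequence.
Byte 1: 0xE2 = 11100010, payload 0010 (4 bits).
Byte 2: 0x94 = 10010100 (10xxxxxx ✓), payload 010100.
Byte 3: 0xAE = 10101110 (10xxxxxx ✓), payload 101110.
Concatenate: 0010010100101110 = 0x252E (16 bits → U+252E).

U+252E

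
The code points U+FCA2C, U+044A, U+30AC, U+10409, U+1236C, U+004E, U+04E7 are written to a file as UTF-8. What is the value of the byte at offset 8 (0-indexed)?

0xAC

U+FCA2C → 4-byte form F3 BC A8 AC at offsets 0–3.
U+044A → 2-byte form D1 8A at offsets 4–5.
U+30AC → 3-byte form E3 82 AC at offsets 6–8.
Offset 8 falls in char 3's range; it's byte 3 of E3 82 AC = 0xAC.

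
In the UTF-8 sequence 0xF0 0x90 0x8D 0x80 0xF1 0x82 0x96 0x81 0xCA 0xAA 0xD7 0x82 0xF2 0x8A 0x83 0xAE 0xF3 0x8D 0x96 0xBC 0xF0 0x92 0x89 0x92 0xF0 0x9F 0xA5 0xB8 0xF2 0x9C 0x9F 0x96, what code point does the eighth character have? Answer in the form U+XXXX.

Offset 0: leading byte 0xF0 = 11110000 → 4-byte char #1 = F0 90 8D 80.
Offset 4: leading byte 0xF1 = 11110001 → 4-byte char #2 = F1 82 96 81.
Offset 8: leading byte 0xCA = 11001010 → 2-byte char #3 = CA AA.
Offset 10: leading byte 0xD7 = 11010111 → 2-byte char #4 = D7 82.
Offset 12: leading byte 0xF2 = 11110010 → 4-byte char #5 = F2 8A 83 AE.
Offset 16: leading byte 0xF3 = 11110011 → 4-byte char #6 = F3 8D 96 BC.
Offset 20: leading byte 0xF0 = 11110000 → 4-byte char #7 = F0 92 89 92.
Offset 24: leading byte 0xF0 = 11110000 → 4-byte char #8 = F0 9F A5 B8.
Leading byte 0xF0 = 11110000 matches 11110xxx → 4-byte sequence.
Byte 1: 0xF0 = 11110000, payload 000 (3 bits).
Byte 2: 0x9F = 10011111 (10xxxxxx ✓), payload 011111.
Byte 3: 0xA5 = 10100101 (10xxxxxx ✓), payload 100101.
Byte 4: 0xB8 = 10111000 (10xxxxxx ✓), payload 111000.
Concatenate: 000011111100101111000 = 0x1F978 (21 bits → U+1F978).

U+1F978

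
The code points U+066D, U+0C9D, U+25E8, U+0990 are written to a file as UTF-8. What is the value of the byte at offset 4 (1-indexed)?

1-indexed offset 4 is 0-indexed offset 3.
U+066D → 2-byte form D9 AD at offsets 0–1.
U+0C9D → 3-byte form E0 B2 9D at offsets 2–4.
Offset 3 falls in char 2's range; it's byte 2 of E0 B2 9D = 0xB2.

0xB2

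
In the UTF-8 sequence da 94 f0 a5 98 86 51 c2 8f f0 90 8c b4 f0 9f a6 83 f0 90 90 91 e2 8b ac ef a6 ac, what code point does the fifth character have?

U+10334

Offset 0: leading byte 0xDA = 11011010 → 2-byte char #1 = DA 94.
Offset 2: leading byte 0xF0 = 11110000 → 4-byte char #2 = F0 A5 98 86.
Offset 6: leading byte 0x51 = 01010001 → 1-byte char #3 = 51.
Offset 7: leading byte 0xC2 = 11000010 → 2-byte char #4 = C2 8F.
Offset 9: leading byte 0xF0 = 11110000 → 4-byte char #5 = F0 90 8C B4.
Leading byte 0xF0 = 11110000 matches 11110xxx → 4-byte sequence.
Byte 1: 0xF0 = 11110000, payload 000 (3 bits).
Byte 2: 0x90 = 10010000 (10xxxxxx ✓), payload 010000.
Byte 3: 0x8C = 10001100 (10xxxxxx ✓), payload 001100.
Byte 4: 0xB4 = 10110100 (10xxxxxx ✓), payload 110100.
Concatenate: 000010000001100110100 = 0x10334 (21 bits → U+10334).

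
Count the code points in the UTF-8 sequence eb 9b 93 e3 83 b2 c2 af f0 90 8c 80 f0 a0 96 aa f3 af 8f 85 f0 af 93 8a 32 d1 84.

Byte at offset 0: 0xEB = 11101011 → 3-byte char (#1). Advance 3.
Byte at offset 3: 0xE3 = 11100011 → 3-byte char (#2). Advance 3.
Byte at offset 6: 0xC2 = 11000010 → 2-byte char (#3). Advance 2.
Byte at offset 8: 0xF0 = 11110000 → 4-byte char (#4). Advance 4.
Byte at offset 12: 0xF0 = 11110000 → 4-byte char (#5). Advance 4.
Byte at offset 16: 0xF3 = 11110011 → 4-byte char (#6). Advance 4.
Byte at offset 20: 0xF0 = 11110000 → 4-byte char (#7). Advance 4.
Byte at offset 24: 0x32 = 00110010 → 1-byte char (#8). Advance 1.
Byte at offset 25: 0xD1 = 11010001 → 2-byte char (#9). Advance 2.
Reached end at offset 27 after 9 code points.

9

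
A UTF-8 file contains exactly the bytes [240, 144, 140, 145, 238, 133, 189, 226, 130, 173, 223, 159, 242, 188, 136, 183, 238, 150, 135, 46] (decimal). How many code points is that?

7

Byte at offset 0: 0xF0 = 11110000 → 4-byte char (#1). Advance 4.
Byte at offset 4: 0xEE = 11101110 → 3-byte char (#2). Advance 3.
Byte at offset 7: 0xE2 = 11100010 → 3-byte char (#3). Advance 3.
Byte at offset 10: 0xDF = 11011111 → 2-byte char (#4). Advance 2.
Byte at offset 12: 0xF2 = 11110010 → 4-byte char (#5). Advance 4.
Byte at offset 16: 0xEE = 11101110 → 3-byte char (#6). Advance 3.
Byte at offset 19: 0x2E = 00101110 → 1-byte char (#7). Advance 1.
Reached end at offset 20 after 7 code points.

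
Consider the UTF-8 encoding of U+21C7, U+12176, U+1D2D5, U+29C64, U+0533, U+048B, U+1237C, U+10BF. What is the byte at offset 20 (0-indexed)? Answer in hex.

0x92

U+21C7 → 3-byte form E2 87 87 at offsets 0–2.
U+12176 → 4-byte form F0 92 85 B6 at offsets 3–6.
U+1D2D5 → 4-byte form F0 9D 8B 95 at offsets 7–10.
U+29C64 → 4-byte form F0 A9 B1 A4 at offsets 11–14.
U+0533 → 2-byte form D4 B3 at offsets 15–16.
U+048B → 2-byte form D2 8B at offsets 17–18.
U+1237C → 4-byte form F0 92 8D BC at offsets 19–22.
Offset 20 falls in char 7's range; it's byte 2 of F0 92 8D BC = 0x92.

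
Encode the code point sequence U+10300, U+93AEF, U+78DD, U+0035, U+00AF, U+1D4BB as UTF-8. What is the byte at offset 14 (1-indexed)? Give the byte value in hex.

0xAF

1-indexed offset 14 is 0-indexed offset 13.
U+10300 → 4-byte form F0 90 8C 80 at offsets 0–3.
U+93AEF → 4-byte form F2 93 AB AF at offsets 4–7.
U+78DD → 3-byte form E7 A3 9D at offsets 8–10.
U+0035 → 1-byte form 35 at offsets 11–11.
U+00AF → 2-byte form C2 AF at offsets 12–13.
Offset 13 falls in char 5's range; it's byte 2 of C2 AF = 0xAF.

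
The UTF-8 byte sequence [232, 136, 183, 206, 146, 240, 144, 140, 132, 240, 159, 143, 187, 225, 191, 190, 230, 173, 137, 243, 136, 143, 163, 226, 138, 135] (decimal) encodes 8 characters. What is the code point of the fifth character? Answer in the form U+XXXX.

U+1FFE

Offset 0: leading byte 0xE8 = 11101000 → 3-byte char #1 = E8 88 B7.
Offset 3: leading byte 0xCE = 11001110 → 2-byte char #2 = CE 92.
Offset 5: leading byte 0xF0 = 11110000 → 4-byte char #3 = F0 90 8C 84.
Offset 9: leading byte 0xF0 = 11110000 → 4-byte char #4 = F0 9F 8F BB.
Offset 13: leading byte 0xE1 = 11100001 → 3-byte char #5 = E1 BF BE.
Leading byte 0xE1 = 11100001 matches 1110xxxx → 3-byte sequence.
Byte 1: 0xE1 = 11100001, payload 0001 (4 bits).
Byte 2: 0xBF = 10111111 (10xxxxxx ✓), payload 111111.
Byte 3: 0xBE = 10111110 (10xxxxxx ✓), payload 111110.
Concatenate: 0001111111111110 = 0x1FFE (16 bits → U+1FFE).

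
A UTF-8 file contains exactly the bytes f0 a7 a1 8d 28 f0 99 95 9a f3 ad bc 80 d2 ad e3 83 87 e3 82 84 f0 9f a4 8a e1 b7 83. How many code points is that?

Byte at offset 0: 0xF0 = 11110000 → 4-byte char (#1). Advance 4.
Byte at offset 4: 0x28 = 00101000 → 1-byte char (#2). Advance 1.
Byte at offset 5: 0xF0 = 11110000 → 4-byte char (#3). Advance 4.
Byte at offset 9: 0xF3 = 11110011 → 4-byte char (#4). Advance 4.
Byte at offset 13: 0xD2 = 11010010 → 2-byte char (#5). Advance 2.
Byte at offset 15: 0xE3 = 11100011 → 3-byte char (#6). Advance 3.
Byte at offset 18: 0xE3 = 11100011 → 3-byte char (#7). Advance 3.
Byte at offset 21: 0xF0 = 11110000 → 4-byte char (#8). Advance 4.
Byte at offset 25: 0xE1 = 11100001 → 3-byte char (#9). Advance 3.
Reached end at offset 28 after 9 code points.

9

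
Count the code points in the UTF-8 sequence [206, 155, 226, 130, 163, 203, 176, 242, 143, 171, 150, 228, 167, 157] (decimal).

Byte at offset 0: 0xCE = 11001110 → 2-byte char (#1). Advance 2.
Byte at offset 2: 0xE2 = 11100010 → 3-byte char (#2). Advance 3.
Byte at offset 5: 0xCB = 11001011 → 2-byte char (#3). Advance 2.
Byte at offset 7: 0xF2 = 11110010 → 4-byte char (#4). Advance 4.
Byte at offset 11: 0xE4 = 11100100 → 3-byte char (#5). Advance 3.
Reached end at offset 14 after 5 code points.

5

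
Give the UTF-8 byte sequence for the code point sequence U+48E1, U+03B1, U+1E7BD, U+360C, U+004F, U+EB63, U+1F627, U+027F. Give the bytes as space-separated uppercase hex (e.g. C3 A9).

E4 A3 A1 CE B1 F0 9E 9E BD E3 98 8C 4F EE AD A3 F0 9F 98 A7 C9 BF

U+48E1: 3-byte form → E4 A3 A1.
U+03B1: 2-byte form → CE B1.
U+1E7BD: 4-byte form → F0 9E 9E BD.
U+360C: 3-byte form → E3 98 8C.
U+004F: 1-byte form → 4F.
U+EB63: 3-byte form → EE AD A3.
U+1F627: 4-byte form → F0 9F 98 A7.
U+027F: 2-byte form → C9 BF.
Concatenated (22 bytes): E4 A3 A1 CE B1 F0 9E 9E BD E3 98 8C 4F EE AD A3 F0 9F 98 A7 C9 BF.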